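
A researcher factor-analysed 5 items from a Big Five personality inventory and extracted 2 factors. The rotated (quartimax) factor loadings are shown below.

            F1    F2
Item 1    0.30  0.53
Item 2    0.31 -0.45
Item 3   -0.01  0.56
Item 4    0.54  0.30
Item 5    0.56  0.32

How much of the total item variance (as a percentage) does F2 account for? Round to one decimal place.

19.8%

SS loadings for F2 = 0.53² + (-0.45)² + 0.56² + 0.30² + 0.32² = 0.9894
With 5 standardized items, total variance = 5. Proportion = 0.9894/5 = 0.1979 → 19.79%.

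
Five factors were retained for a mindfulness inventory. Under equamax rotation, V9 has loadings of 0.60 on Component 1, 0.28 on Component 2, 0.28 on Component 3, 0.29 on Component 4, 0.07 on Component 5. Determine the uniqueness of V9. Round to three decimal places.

h² = 0.60² + 0.28² + 0.28² + 0.29² + 0.07² = 0.3600 + 0.0784 + 0.0784 + 0.0841 + 0.0049 = 0.6058
Uniqueness u² = 1 − h² = 1 − 0.6058 = 0.3942

0.394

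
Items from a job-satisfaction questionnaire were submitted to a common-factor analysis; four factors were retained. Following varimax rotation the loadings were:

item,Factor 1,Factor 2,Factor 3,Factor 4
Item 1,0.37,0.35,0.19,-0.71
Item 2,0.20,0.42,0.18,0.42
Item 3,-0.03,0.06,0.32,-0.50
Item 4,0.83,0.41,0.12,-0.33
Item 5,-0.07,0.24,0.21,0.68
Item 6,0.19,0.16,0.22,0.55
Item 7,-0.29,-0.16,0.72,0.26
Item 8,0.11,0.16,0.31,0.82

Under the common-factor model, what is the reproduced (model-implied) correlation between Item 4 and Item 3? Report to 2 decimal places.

r̂ = Σ λ_i·λ_j across factors = (0.83)(-0.03) + (0.41)(0.06) + (0.12)(0.32) + (-0.33)(-0.50)
  = -0.0249 +0.0246 +0.0384 +0.1650 = 0.2031

0.20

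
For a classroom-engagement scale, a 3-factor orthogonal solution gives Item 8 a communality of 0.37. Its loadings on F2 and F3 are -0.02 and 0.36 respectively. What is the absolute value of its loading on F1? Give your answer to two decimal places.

Under orthogonal rotation h² = Σλ², so λ_F1² = h² − (0.1300) = 0.37 − 0.1300 = 0.2400.
|λ| = √0.2400 = 0.4899.

0.49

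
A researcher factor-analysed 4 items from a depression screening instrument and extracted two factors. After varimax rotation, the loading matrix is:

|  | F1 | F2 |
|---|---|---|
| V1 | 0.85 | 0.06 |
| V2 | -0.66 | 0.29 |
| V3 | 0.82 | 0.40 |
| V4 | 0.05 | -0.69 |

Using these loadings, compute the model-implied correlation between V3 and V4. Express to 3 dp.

-0.235

r̂ = Σ λ_i·λ_j across factors = (0.82)(0.05) + (0.40)(-0.69)
  = +0.0410 -0.2760 = -0.2350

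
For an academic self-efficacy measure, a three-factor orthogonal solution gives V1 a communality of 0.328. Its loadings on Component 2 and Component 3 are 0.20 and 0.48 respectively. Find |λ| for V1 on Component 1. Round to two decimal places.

Under orthogonal rotation h² = Σλ², so λ_Component 1² = h² − (0.2704) = 0.328 − 0.2704 = 0.0576.
|λ| = √0.0576 = 0.2400.

0.24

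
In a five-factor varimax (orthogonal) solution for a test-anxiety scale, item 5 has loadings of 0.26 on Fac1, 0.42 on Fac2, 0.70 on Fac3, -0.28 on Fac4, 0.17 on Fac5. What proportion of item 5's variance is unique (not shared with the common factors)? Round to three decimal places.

h² = 0.26² + 0.42² + 0.70² + (-0.28)² + 0.17² = 0.0676 + 0.1764 + 0.4900 + 0.0784 + 0.0289 = 0.8413
Uniqueness u² = 1 − h² = 1 − 0.8413 = 0.1587

0.159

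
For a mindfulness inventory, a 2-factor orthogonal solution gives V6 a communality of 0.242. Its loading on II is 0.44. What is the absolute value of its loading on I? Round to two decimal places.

Under orthogonal rotation h² = Σλ², so λ_I² = h² − (0.1936) = 0.242 − 0.1936 = 0.0484.
|λ| = √0.0484 = 0.2200.

0.22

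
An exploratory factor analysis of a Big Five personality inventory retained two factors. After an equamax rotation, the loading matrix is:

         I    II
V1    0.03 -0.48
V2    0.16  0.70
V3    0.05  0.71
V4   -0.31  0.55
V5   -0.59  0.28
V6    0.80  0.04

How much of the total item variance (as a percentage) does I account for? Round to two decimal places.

SS loadings for I = 0.03² + 0.16² + 0.05² + (-0.31)² + (-0.59)² + 0.80² = 1.1132
With 6 standardized items, total variance = 6. Proportion = 1.1132/6 = 0.1855 → 18.55%.

18.55%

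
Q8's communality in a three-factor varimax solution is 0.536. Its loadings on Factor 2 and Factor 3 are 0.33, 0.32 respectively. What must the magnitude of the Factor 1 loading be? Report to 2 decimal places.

0.57

Under orthogonal rotation h² = Σλ², so λ_Factor 1² = h² − (0.2113) = 0.536 − 0.2113 = 0.3247.
|λ| = √0.3247 = 0.5698.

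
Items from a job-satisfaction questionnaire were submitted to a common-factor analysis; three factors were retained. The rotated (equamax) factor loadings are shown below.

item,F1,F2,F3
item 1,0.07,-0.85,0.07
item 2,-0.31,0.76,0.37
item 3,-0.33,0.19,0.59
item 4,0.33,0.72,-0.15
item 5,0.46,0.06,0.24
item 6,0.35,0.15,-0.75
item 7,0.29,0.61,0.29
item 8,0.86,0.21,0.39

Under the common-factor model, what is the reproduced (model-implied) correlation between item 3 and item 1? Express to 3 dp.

-0.143

r̂ = Σ λ_i·λ_j across factors = (-0.33)(0.07) + (0.19)(-0.85) + (0.59)(0.07)
  = -0.0231 -0.1615 +0.0413 = -0.1433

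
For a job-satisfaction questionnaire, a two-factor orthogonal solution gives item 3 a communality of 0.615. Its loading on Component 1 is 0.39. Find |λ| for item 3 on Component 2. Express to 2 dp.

Under orthogonal rotation h² = Σλ², so λ_Component 2² = h² − (0.1521) = 0.615 − 0.1521 = 0.4629.
|λ| = √0.4629 = 0.6804.

0.68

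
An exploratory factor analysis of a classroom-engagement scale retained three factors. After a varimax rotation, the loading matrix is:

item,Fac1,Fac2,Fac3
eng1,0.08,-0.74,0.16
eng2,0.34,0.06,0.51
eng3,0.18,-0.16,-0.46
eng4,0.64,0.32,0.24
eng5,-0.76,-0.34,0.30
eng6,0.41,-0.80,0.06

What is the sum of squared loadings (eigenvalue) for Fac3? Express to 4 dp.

SS loadings for Fac3 = 0.16² + 0.51² + (-0.46)² + 0.24² + 0.30² + 0.06² = 0.0256 + 0.2601 + 0.2116 + 0.0576 + 0.0900 + 0.0036 = 0.6485

0.6485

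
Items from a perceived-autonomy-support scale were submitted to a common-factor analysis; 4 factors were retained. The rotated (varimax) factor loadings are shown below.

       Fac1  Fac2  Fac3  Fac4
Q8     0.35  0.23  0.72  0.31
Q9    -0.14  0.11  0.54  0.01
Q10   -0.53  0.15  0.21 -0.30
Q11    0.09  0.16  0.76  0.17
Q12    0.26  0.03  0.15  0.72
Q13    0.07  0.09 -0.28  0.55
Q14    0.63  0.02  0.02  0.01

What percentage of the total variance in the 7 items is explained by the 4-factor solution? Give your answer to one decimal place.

SS loadings by factor: 0.9005, 0.1225, 1.5330, 1.0361; total = 3.5921.
Total variance with 7 standardized items is 7, so the solution explains 3.5921/7 = 0.5132 = 51.32%.

51.3%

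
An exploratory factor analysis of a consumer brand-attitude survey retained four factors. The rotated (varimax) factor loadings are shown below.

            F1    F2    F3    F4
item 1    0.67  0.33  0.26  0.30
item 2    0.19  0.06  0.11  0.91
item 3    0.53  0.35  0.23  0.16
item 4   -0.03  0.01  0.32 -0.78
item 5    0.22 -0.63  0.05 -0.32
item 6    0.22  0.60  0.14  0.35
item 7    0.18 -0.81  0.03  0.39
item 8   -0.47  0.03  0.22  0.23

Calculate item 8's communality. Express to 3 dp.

0.323

h² = (-0.47)² + 0.03² + 0.22² + 0.23² = 0.2209 + 0.0009 + 0.0484 + 0.0529 = 0.3231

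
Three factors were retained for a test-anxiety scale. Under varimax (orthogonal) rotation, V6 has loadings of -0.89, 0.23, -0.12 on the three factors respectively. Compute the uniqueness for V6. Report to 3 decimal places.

h² = (-0.89)² + 0.23² + (-0.12)² = 0.7921 + 0.0529 + 0.0144 = 0.8594
Uniqueness u² = 1 − h² = 1 − 0.8594 = 0.1406

0.141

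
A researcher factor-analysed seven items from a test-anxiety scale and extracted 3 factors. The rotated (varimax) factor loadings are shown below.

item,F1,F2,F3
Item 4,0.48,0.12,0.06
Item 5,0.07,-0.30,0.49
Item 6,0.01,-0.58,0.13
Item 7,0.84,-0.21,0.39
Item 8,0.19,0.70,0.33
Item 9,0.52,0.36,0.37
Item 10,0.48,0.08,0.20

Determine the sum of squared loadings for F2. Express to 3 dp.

SS loadings for F2 = 0.12² + (-0.30)² + (-0.58)² + (-0.21)² + 0.70² + 0.36² + 0.08² = 0.0144 + 0.0900 + 0.3364 + 0.0441 + 0.4900 + 0.1296 + 0.0064 = 1.1109

1.111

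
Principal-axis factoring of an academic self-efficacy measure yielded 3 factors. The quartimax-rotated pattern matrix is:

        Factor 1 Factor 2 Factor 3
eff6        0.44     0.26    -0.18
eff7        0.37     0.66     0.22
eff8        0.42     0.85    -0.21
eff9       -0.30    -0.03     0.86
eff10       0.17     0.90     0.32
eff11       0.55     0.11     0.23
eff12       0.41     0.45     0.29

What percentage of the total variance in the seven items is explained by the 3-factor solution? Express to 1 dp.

63.6%

Communalities: 0.2936, 0.6209, 0.9430, 0.8305, 0.9413, 0.3675, 0.4547; Σh² = 4.4515.
Total variance with 7 standardized items is 7, so the solution explains 4.4515/7 = 0.6359 = 63.59%.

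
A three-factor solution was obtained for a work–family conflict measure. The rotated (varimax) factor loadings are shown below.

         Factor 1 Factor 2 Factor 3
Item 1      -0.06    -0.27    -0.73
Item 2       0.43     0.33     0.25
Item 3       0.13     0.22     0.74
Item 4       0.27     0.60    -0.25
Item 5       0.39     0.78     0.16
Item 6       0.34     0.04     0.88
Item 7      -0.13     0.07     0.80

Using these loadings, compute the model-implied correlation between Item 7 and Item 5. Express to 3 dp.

0.132

r̂ = Σ λ_i·λ_j across factors = (-0.13)(0.39) + (0.07)(0.78) + (0.80)(0.16)
  = -0.0507 +0.0546 +0.1280 = 0.1319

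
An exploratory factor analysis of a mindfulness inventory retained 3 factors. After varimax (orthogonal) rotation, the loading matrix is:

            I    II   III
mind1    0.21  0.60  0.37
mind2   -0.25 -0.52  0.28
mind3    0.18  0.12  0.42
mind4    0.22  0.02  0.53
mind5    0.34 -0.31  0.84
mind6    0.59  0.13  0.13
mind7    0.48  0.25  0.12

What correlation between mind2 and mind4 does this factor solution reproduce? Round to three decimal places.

0.083

r̂ = Σ λ_i·λ_j across factors = (-0.25)(0.22) + (-0.52)(0.02) + (0.28)(0.53)
  = -0.0550 -0.0104 +0.1484 = 0.0830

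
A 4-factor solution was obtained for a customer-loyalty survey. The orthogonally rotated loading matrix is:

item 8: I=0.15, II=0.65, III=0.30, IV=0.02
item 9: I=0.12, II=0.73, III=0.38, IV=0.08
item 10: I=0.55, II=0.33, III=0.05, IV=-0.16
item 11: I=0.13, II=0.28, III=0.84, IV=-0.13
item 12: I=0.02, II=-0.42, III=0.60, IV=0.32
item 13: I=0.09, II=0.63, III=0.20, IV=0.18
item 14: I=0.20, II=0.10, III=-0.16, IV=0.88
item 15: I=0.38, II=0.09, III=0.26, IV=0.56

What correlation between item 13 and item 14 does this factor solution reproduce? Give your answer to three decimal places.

0.207

r̂ = Σ λ_i·λ_j across factors = (0.09)(0.20) + (0.63)(0.10) + (0.20)(-0.16) + (0.18)(0.88)
  = +0.0180 +0.0630 -0.0320 +0.1584 = 0.2074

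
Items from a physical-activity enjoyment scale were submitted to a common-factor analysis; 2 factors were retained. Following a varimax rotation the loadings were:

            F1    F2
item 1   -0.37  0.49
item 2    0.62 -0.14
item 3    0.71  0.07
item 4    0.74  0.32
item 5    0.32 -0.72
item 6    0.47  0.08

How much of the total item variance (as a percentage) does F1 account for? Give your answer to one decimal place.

SS loadings for F1 = (-0.37)² + 0.62² + 0.71² + 0.74² + 0.32² + 0.47² = 1.8963
With 6 standardized items, total variance = 6. Proportion = 1.8963/6 = 0.3160 → 31.61%.

31.6%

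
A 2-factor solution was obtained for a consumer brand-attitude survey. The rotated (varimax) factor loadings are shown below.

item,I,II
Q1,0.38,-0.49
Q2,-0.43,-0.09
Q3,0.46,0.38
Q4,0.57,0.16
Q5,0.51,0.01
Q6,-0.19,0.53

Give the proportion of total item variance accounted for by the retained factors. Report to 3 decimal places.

Communalities: 0.3845, 0.1930, 0.3560, 0.3505, 0.2602, 0.3170; Σh² = 1.8612.
Total variance with 6 standardized items is 6, so the solution explains 1.8612/6 = 0.3102.

0.310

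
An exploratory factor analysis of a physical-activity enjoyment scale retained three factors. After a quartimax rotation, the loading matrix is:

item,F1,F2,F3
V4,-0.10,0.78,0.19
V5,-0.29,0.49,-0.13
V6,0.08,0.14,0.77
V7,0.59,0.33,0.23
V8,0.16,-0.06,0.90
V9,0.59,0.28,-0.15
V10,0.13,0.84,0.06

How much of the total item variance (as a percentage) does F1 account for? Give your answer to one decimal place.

SS loadings for F1 = (-0.10)² + (-0.29)² + 0.08² + 0.59² + 0.16² + 0.59² + 0.13² = 0.8392
With 7 standardized items, total variance = 7. Proportion = 0.8392/7 = 0.1199 → 11.99%.

12.0%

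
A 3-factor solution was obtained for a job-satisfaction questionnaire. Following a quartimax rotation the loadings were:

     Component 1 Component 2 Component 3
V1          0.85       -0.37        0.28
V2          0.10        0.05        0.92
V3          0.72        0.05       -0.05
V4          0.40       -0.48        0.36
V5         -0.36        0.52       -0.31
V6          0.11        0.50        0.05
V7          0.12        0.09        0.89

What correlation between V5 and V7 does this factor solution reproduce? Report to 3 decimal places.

-0.272

r̂ = Σ λ_i·λ_j across factors = (-0.36)(0.12) + (0.52)(0.09) + (-0.31)(0.89)
  = -0.0432 +0.0468 -0.2759 = -0.2723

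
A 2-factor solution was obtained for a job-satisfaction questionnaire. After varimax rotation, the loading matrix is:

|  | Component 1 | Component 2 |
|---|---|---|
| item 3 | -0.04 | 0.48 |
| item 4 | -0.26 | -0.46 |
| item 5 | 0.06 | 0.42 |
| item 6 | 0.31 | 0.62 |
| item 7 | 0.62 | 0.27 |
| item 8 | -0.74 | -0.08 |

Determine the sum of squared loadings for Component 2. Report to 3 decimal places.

SS loadings for Component 2 = 0.48² + (-0.46)² + 0.42² + 0.62² + 0.27² + (-0.08)² = 0.2304 + 0.2116 + 0.1764 + 0.3844 + 0.0729 + 0.0064 = 1.0821

1.082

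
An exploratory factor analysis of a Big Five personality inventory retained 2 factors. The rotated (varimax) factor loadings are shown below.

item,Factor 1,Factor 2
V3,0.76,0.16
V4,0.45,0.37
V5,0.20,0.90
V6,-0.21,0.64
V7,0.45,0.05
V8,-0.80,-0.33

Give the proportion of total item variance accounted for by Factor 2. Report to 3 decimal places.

0.249

SS loadings for Factor 2 = 0.16² + 0.37² + 0.90² + 0.64² + 0.05² + (-0.33)² = 1.4935
Proportion of variance = 1.4935 / 6 = 0.2489.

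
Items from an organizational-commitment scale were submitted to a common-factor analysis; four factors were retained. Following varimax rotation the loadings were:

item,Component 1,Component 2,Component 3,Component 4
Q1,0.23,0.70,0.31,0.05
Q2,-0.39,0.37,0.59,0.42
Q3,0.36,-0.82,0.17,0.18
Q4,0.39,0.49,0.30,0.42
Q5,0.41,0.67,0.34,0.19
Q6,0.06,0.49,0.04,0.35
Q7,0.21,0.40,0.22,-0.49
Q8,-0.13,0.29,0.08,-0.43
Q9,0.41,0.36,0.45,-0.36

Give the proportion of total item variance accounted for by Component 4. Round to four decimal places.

0.1223

SS loadings for Component 4 = 0.05² + 0.42² + 0.18² + 0.42² + 0.19² + 0.35² + (-0.49)² + (-0.43)² + (-0.36)² = 1.1009
Proportion of variance = 1.1009 / 9 = 0.1223.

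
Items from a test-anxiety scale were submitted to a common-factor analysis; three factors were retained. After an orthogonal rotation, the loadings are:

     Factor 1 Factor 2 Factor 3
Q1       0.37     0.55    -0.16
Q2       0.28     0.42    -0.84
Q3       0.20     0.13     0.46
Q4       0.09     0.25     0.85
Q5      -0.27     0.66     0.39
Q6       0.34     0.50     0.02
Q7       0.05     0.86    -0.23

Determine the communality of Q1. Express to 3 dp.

0.465

h² = 0.37² + 0.55² + (-0.16)² = 0.1369 + 0.3025 + 0.0256 = 0.4650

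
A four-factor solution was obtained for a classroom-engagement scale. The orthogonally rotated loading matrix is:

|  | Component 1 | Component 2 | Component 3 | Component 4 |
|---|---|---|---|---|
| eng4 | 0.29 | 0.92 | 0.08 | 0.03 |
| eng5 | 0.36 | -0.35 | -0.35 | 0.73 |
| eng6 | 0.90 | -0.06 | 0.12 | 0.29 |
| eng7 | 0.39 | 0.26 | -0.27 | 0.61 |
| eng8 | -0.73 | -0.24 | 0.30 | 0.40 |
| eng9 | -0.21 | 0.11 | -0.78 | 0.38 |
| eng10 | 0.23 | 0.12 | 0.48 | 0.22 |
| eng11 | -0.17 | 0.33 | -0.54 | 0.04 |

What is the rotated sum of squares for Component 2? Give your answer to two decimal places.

1.23

SS loadings for Component 2 = 0.92² + (-0.35)² + (-0.06)² + 0.26² + (-0.24)² + 0.11² + 0.12² + 0.33² = 0.8464 + 0.1225 + 0.0036 + 0.0676 + 0.0576 + 0.0121 + 0.0144 + 0.1089 = 1.2331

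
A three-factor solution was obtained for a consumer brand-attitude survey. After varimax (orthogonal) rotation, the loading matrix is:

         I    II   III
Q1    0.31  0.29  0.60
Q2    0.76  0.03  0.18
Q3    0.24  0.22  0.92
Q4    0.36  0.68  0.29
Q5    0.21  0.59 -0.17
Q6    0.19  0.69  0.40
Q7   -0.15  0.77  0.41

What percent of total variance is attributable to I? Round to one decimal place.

13.8%

SS loadings for I = 0.31² + 0.76² + 0.24² + 0.36² + 0.21² + 0.19² + (-0.15)² = 0.9636
With 7 standardized items, total variance = 7. Proportion = 0.9636/7 = 0.1377 → 13.77%.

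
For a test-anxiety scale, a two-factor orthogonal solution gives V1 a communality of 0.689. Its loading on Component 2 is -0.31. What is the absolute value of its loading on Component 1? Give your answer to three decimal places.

0.770

Under orthogonal rotation h² = Σλ², so λ_Component 1² = h² − (0.0961) = 0.689 − 0.0961 = 0.5929.
|λ| = √0.5929 = 0.7700.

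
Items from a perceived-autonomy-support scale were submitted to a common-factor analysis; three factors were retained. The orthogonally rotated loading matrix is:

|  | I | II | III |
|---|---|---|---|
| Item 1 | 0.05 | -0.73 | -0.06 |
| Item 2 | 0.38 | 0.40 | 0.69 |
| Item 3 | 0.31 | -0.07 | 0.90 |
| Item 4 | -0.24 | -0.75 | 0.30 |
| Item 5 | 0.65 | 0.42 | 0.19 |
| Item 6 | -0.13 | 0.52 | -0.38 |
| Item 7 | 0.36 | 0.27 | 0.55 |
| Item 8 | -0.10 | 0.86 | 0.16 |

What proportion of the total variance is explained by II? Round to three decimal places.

0.315

SS loadings for II = (-0.73)² + 0.40² + (-0.07)² + (-0.75)² + 0.42² + 0.52² + 0.27² + 0.86² = 2.5196
Proportion of variance = 2.5196 / 8 = 0.3150.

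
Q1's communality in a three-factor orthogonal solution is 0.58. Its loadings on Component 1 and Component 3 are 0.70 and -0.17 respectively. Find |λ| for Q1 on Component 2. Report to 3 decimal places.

Under orthogonal rotation h² = Σλ², so λ_Component 2² = h² − (0.5189) = 0.58 − 0.5189 = 0.0611.
|λ| = √0.0611 = 0.2472.

0.247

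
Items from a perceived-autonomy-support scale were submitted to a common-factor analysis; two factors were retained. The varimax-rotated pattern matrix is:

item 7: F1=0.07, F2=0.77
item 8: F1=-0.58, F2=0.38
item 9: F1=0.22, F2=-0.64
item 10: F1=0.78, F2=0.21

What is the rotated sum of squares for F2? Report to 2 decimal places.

SS loadings for F2 = 0.77² + 0.38² + (-0.64)² + 0.21² = 0.5929 + 0.1444 + 0.4096 + 0.0441 = 1.1910

1.19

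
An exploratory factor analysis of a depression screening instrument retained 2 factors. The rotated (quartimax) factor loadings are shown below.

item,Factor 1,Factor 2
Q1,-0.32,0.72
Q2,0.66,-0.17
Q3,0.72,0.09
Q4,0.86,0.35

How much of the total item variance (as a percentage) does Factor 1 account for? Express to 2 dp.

SS loadings for Factor 1 = (-0.32)² + 0.66² + 0.72² + 0.86² = 1.7960
With 4 standardized items, total variance = 4. Proportion = 1.7960/4 = 0.4490 → 44.90%.

44.90%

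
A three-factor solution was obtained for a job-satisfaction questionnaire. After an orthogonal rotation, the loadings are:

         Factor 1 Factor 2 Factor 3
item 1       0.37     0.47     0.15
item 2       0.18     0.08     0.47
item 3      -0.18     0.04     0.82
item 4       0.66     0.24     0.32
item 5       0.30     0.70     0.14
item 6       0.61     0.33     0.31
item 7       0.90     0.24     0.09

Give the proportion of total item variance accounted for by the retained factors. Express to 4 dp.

0.5706

Communalities: 0.3803, 0.2597, 0.7064, 0.5956, 0.5996, 0.5771, 0.8757; Σh² = 3.9944.
Total variance with 7 standardized items is 7, so the solution explains 3.9944/7 = 0.5706.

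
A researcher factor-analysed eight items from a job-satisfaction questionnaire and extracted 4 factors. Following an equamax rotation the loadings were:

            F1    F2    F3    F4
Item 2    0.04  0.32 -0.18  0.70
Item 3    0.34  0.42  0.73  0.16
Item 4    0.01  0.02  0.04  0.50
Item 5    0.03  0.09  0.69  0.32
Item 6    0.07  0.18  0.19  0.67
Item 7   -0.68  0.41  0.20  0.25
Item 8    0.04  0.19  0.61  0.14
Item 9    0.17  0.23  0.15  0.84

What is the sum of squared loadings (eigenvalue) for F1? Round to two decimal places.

SS loadings for F1 = 0.04² + 0.34² + 0.01² + 0.03² + 0.07² + (-0.68)² + 0.04² + 0.17² = 0.0016 + 0.1156 + 0.0001 + 0.0009 + 0.0049 + 0.4624 + 0.0016 + 0.0289 = 0.6160

0.62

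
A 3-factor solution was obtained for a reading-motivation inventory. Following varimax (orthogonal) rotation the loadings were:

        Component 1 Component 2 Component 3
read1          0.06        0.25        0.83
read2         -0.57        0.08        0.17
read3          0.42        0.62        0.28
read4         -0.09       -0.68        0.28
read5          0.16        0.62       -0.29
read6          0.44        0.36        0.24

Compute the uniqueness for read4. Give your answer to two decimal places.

0.45

h² = (-0.09)² + (-0.68)² + 0.28² = 0.0081 + 0.4624 + 0.0784 = 0.5489
Uniqueness u² = 1 − h² = 1 − 0.5489 = 0.4511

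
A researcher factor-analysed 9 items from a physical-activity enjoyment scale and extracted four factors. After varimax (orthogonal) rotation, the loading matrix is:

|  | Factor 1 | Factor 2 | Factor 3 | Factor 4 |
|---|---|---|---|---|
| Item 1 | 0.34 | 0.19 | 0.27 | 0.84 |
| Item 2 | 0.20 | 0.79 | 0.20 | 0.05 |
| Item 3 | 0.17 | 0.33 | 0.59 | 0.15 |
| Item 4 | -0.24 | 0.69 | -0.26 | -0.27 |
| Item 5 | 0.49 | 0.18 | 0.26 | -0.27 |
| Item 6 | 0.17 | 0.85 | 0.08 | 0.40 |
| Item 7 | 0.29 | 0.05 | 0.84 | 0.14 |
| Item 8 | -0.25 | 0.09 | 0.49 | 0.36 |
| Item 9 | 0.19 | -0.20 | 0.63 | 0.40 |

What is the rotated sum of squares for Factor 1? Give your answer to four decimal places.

SS loadings for Factor 1 = 0.34² + 0.20² + 0.17² + (-0.24)² + 0.49² + 0.17² + 0.29² + (-0.25)² + 0.19² = 0.1156 + 0.0400 + 0.0289 + 0.0576 + 0.2401 + 0.0289 + 0.0841 + 0.0625 + 0.0361 = 0.6938

0.6938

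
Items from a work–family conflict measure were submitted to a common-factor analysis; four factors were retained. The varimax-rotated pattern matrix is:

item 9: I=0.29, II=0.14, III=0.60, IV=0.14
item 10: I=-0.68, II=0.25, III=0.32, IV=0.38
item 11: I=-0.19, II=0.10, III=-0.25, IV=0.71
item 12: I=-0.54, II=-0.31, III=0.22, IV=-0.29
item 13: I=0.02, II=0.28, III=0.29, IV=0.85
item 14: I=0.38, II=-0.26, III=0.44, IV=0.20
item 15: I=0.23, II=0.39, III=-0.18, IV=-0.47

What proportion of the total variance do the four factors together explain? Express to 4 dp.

SS loadings by factor: 1.0719, 0.4863, 0.8834, 1.7356; total = 4.1772.
Total variance with 7 standardized items is 7, so the solution explains 4.1772/7 = 0.5967.

0.5967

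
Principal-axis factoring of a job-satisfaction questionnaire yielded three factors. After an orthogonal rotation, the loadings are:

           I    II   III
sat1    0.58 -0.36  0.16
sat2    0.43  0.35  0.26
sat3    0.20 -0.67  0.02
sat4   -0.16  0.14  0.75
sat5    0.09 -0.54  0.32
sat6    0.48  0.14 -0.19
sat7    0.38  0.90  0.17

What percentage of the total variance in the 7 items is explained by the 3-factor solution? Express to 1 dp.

51.9%

Communalities: 0.4916, 0.3750, 0.4893, 0.6077, 0.4021, 0.2861, 0.9833; Σh² = 3.6351.
Total variance with 7 standardized items is 7, so the solution explains 3.6351/7 = 0.5193 = 51.93%.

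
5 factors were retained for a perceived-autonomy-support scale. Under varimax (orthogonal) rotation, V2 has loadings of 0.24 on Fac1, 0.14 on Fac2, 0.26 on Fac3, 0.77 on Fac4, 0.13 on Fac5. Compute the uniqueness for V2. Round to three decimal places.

h² = 0.24² + 0.14² + 0.26² + 0.77² + 0.13² = 0.0576 + 0.0196 + 0.0676 + 0.5929 + 0.0169 = 0.7546
Uniqueness u² = 1 − h² = 1 − 0.7546 = 0.2454

0.245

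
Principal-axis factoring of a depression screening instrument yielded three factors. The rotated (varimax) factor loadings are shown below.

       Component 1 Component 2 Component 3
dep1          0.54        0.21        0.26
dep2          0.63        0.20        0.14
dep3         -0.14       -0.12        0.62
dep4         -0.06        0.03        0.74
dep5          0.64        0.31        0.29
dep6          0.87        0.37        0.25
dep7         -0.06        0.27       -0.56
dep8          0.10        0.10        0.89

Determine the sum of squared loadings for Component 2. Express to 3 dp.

SS loadings for Component 2 = 0.21² + 0.20² + (-0.12)² + 0.03² + 0.31² + 0.37² + 0.27² + 0.10² = 0.0441 + 0.0400 + 0.0144 + 0.0009 + 0.0961 + 0.1369 + 0.0729 + 0.0100 = 0.4153

0.415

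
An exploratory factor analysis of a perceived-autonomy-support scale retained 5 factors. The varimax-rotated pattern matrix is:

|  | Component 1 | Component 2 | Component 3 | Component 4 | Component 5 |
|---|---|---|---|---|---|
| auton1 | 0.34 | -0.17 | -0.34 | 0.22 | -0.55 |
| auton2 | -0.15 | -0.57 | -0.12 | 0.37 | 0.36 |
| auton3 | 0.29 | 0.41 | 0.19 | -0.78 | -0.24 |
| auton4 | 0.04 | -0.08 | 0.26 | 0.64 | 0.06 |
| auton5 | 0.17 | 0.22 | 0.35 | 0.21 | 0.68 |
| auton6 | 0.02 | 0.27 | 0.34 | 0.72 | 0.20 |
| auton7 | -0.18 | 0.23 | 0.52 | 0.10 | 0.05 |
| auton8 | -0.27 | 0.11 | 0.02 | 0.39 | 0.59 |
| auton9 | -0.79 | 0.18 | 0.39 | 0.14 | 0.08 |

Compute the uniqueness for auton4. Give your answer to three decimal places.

h² = 0.04² + (-0.08)² + 0.26² + 0.64² + 0.06² = 0.0016 + 0.0064 + 0.0676 + 0.4096 + 0.0036 = 0.4888
Uniqueness u² = 1 − h² = 1 − 0.4888 = 0.5112

0.511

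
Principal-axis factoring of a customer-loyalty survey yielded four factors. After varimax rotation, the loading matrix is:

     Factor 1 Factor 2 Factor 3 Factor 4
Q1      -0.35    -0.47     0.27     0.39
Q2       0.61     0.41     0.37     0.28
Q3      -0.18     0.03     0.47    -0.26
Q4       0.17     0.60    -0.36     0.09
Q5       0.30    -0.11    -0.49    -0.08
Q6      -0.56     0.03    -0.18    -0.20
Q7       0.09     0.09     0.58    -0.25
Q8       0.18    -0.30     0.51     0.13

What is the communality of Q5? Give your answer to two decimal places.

0.35

h² = 0.30² + (-0.11)² + (-0.49)² + (-0.08)² = 0.0900 + 0.0121 + 0.2401 + 0.0064 = 0.3486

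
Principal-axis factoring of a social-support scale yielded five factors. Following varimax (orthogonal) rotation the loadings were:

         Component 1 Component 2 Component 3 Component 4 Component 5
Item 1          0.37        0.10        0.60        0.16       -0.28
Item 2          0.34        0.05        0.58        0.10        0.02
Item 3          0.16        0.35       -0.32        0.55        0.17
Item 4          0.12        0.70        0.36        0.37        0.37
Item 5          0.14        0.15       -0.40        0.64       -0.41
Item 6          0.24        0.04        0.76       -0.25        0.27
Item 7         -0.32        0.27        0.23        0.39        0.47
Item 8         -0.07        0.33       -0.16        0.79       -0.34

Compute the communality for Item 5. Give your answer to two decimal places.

0.78

h² = 0.14² + 0.15² + (-0.40)² + 0.64² + (-0.41)² = 0.0196 + 0.0225 + 0.1600 + 0.4096 + 0.1681 = 0.7798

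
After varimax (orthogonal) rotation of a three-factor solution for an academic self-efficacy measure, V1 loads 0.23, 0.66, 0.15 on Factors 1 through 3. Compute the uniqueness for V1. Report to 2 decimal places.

h² = 0.23² + 0.66² + 0.15² = 0.0529 + 0.4356 + 0.0225 = 0.5110
Uniqueness u² = 1 − h² = 1 − 0.5110 = 0.4890

0.49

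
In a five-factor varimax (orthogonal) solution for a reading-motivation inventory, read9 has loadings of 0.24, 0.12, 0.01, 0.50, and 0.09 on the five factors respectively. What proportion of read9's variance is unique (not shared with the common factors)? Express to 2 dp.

h² = 0.24² + 0.12² + 0.01² + 0.50² + 0.09² = 0.0576 + 0.0144 + 0.0001 + 0.2500 + 0.0081 = 0.3302
Uniqueness u² = 1 − h² = 1 − 0.3302 = 0.6698

0.67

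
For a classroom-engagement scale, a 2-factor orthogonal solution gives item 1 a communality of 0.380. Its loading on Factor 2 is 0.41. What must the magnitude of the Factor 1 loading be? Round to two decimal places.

0.46

Under orthogonal rotation h² = Σλ², so λ_Factor 1² = h² − (0.1681) = 0.380 − 0.1681 = 0.2119.
|λ| = √0.2119 = 0.4603.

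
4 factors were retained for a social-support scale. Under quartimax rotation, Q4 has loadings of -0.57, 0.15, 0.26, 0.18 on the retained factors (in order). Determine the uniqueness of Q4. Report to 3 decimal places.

0.553

h² = (-0.57)² + 0.15² + 0.26² + 0.18² = 0.3249 + 0.0225 + 0.0676 + 0.0324 = 0.4474
Uniqueness u² = 1 − h² = 1 − 0.4474 = 0.5526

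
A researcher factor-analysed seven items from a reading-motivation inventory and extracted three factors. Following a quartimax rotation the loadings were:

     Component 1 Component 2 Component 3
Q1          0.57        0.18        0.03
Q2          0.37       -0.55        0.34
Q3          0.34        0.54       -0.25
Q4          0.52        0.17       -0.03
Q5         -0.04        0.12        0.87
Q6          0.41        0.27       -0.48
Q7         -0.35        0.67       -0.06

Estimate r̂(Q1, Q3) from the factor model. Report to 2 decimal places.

0.28

r̂ = Σ λ_i·λ_j across factors = (0.57)(0.34) + (0.18)(0.54) + (0.03)(-0.25)
  = +0.1938 +0.0972 -0.0075 = 0.2835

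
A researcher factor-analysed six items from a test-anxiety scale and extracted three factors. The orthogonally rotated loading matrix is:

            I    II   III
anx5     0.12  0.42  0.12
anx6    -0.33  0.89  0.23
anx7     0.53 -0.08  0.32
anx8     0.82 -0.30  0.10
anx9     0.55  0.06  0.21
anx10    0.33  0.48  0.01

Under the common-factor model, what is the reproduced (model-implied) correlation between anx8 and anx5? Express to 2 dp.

r̂ = Σ λ_i·λ_j across factors = (0.82)(0.12) + (-0.30)(0.42) + (0.10)(0.12)
  = +0.0984 -0.1260 +0.0120 = -0.0156

-0.02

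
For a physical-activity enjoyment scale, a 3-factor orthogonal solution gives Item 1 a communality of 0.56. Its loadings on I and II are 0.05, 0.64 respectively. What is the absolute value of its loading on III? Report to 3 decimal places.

0.385

Under orthogonal rotation h² = Σλ², so λ_III² = h² − (0.4121) = 0.56 − 0.4121 = 0.1479.
|λ| = √0.1479 = 0.3846.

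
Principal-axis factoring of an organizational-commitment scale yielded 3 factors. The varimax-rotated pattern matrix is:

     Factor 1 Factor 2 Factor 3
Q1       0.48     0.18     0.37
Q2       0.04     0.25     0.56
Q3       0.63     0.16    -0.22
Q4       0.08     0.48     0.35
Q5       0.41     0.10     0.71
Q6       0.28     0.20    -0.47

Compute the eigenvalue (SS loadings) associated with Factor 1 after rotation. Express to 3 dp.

SS loadings for Factor 1 = 0.48² + 0.04² + 0.63² + 0.08² + 0.41² + 0.28² = 0.2304 + 0.0016 + 0.3969 + 0.0064 + 0.1681 + 0.0784 = 0.8818

0.882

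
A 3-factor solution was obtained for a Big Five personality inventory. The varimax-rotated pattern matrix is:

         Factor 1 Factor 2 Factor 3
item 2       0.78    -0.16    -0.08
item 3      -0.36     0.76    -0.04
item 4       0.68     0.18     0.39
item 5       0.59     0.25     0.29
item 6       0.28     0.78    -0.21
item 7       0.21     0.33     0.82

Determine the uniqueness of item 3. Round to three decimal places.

0.291

h² = (-0.36)² + 0.76² + (-0.04)² = 0.1296 + 0.5776 + 0.0016 = 0.7088
Uniqueness u² = 1 − h² = 1 − 0.7088 = 0.2912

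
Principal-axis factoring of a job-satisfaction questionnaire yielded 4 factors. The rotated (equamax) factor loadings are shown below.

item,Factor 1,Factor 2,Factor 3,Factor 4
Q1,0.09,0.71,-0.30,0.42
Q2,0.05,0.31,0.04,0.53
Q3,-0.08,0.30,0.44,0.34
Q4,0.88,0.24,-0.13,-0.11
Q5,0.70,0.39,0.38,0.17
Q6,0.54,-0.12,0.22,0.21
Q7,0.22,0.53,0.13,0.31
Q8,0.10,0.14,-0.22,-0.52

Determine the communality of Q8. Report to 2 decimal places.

0.35

h² = 0.10² + 0.14² + (-0.22)² + (-0.52)² = 0.0100 + 0.0196 + 0.0484 + 0.2704 = 0.3484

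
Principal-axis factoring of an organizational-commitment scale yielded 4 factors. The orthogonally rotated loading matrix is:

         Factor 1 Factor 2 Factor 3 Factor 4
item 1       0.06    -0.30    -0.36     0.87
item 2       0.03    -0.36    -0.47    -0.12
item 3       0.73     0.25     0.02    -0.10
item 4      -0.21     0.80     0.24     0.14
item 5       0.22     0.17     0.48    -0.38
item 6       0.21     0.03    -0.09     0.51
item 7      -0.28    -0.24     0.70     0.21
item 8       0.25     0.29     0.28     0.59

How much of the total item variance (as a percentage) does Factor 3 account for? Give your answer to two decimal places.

15.19%

SS loadings for Factor 3 = (-0.36)² + (-0.47)² + 0.02² + 0.24² + 0.48² + (-0.09)² + 0.70² + 0.28² = 1.2154
With 8 standardized items, total variance = 8. Proportion = 1.2154/8 = 0.1519 → 15.19%.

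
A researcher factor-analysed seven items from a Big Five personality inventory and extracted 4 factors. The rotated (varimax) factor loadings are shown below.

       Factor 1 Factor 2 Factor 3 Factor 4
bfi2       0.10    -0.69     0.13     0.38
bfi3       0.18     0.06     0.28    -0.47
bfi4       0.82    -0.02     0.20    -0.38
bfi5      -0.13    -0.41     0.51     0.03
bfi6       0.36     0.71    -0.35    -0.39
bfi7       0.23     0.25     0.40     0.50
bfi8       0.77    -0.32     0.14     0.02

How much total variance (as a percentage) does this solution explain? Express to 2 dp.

63.36%

Communalities: 0.6474, 0.3353, 0.8572, 0.4460, 0.9083, 0.5254, 0.7153; Σh² = 4.4349.
Total variance with 7 standardized items is 7, so the solution explains 4.4349/7 = 0.6336 = 63.36%.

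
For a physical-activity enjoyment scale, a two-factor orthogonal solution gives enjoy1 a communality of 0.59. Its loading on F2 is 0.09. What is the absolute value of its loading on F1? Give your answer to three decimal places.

0.763

Under orthogonal rotation h² = Σλ², so λ_F1² = h² − (0.0081) = 0.59 − 0.0081 = 0.5819.
|λ| = √0.5819 = 0.7628.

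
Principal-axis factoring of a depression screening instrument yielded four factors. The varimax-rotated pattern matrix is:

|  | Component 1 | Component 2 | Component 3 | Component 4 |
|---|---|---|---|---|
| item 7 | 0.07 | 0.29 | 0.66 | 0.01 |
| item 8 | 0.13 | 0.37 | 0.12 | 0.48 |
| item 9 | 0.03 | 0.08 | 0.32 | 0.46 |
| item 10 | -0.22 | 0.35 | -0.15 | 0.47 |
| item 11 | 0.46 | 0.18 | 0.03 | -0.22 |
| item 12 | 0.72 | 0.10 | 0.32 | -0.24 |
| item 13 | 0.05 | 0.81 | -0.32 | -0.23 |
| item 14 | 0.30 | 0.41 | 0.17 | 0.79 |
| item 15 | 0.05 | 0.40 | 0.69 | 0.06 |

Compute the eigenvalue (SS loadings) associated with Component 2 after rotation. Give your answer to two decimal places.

1.38

SS loadings for Component 2 = 0.29² + 0.37² + 0.08² + 0.35² + 0.18² + 0.10² + 0.81² + 0.41² + 0.40² = 0.0841 + 0.1369 + 0.0064 + 0.1225 + 0.0324 + 0.0100 + 0.6561 + 0.1681 + 0.1600 = 1.3765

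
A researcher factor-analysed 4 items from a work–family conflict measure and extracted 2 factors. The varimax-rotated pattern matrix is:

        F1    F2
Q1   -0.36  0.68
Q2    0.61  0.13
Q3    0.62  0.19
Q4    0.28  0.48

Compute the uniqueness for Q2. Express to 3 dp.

h² = 0.61² + 0.13² = 0.3721 + 0.0169 = 0.3890
Uniqueness u² = 1 − h² = 1 − 0.3890 = 0.6110

0.611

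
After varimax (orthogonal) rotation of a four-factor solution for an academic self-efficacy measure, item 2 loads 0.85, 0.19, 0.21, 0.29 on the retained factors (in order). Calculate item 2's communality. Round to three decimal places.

0.887

h² = 0.85² + 0.19² + 0.21² + 0.29² = 0.7225 + 0.0361 + 0.0441 + 0.0841 = 0.8868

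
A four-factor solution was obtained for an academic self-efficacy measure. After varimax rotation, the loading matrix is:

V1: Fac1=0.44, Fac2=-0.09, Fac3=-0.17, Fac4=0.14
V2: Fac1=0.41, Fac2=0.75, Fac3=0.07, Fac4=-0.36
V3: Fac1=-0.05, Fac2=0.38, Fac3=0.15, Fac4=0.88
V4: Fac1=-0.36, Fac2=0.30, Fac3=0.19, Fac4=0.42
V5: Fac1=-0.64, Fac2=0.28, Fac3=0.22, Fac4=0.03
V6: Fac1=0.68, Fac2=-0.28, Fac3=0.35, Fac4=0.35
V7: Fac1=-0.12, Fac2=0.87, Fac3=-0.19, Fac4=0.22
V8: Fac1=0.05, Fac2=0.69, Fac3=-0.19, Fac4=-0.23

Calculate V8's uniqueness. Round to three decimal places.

h² = 0.05² + 0.69² + (-0.19)² + (-0.23)² = 0.0025 + 0.4761 + 0.0361 + 0.0529 = 0.5676
Uniqueness u² = 1 − h² = 1 − 0.5676 = 0.4324

0.432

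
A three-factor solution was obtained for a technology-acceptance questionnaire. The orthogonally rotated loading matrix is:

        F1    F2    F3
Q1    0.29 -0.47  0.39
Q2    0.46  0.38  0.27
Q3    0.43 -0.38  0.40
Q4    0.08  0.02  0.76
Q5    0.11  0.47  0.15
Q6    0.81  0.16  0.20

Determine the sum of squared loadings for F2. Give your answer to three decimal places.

0.757

SS loadings for F2 = (-0.47)² + 0.38² + (-0.38)² + 0.02² + 0.47² + 0.16² = 0.2209 + 0.1444 + 0.1444 + 0.0004 + 0.2209 + 0.0256 = 0.7566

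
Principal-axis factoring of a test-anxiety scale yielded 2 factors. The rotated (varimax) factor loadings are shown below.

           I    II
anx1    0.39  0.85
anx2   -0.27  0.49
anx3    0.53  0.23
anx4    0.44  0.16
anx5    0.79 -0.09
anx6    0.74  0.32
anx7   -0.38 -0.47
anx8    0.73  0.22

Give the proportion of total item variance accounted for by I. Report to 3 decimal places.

0.319

SS loadings for I = 0.39² + (-0.27)² + 0.53² + 0.44² + 0.79² + 0.74² + (-0.38)² + 0.73² = 2.5485
Proportion of variance = 2.5485 / 8 = 0.3186.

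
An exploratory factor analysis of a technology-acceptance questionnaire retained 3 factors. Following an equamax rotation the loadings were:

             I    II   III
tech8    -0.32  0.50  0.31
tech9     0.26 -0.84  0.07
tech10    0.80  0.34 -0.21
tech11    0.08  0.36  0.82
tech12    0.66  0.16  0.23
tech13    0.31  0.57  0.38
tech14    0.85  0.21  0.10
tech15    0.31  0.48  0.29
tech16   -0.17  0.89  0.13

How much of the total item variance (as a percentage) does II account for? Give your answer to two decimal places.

29.09%

SS loadings for II = 0.50² + (-0.84)² + 0.34² + 0.36² + 0.16² + 0.57² + 0.21² + 0.48² + 0.89² = 2.6179
With 9 standardized items, total variance = 9. Proportion = 2.6179/9 = 0.2909 → 29.09%.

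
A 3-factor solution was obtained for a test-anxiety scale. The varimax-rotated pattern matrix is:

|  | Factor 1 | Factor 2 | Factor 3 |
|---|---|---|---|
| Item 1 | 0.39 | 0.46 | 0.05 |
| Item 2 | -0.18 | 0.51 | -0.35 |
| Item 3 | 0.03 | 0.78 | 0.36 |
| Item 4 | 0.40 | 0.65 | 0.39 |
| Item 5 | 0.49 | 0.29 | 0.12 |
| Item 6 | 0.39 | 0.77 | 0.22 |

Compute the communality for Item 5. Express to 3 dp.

0.339

h² = 0.49² + 0.29² + 0.12² = 0.2401 + 0.0841 + 0.0144 = 0.3386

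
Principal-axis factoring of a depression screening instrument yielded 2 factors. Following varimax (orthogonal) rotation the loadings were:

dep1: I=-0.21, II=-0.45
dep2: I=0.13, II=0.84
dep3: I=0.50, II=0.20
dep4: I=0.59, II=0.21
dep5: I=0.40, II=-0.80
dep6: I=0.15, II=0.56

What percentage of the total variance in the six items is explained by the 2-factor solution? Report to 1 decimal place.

46.5%

Communalities: 0.2466, 0.7225, 0.2900, 0.3922, 0.8000, 0.3361; Σh² = 2.7874.
Total variance with 6 standardized items is 6, so the solution explains 2.7874/6 = 0.4646 = 46.46%.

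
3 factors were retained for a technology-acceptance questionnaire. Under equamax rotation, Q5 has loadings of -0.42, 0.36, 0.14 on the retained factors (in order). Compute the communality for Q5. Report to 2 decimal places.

0.33

h² = (-0.42)² + 0.36² + 0.14² = 0.1764 + 0.1296 + 0.0196 = 0.3256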